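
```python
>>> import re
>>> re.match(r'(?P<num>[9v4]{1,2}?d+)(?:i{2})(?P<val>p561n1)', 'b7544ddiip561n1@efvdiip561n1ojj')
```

None

The pattern matches 1 to 2 of one of [9v4] (lazy), then one or more of a literal 'd' (captured as 'num'); then exactly 2 of a literal 'i' (non-capturing group); then the literal 'p56', then the literal '1n1' (captured as 'val').
With `match`, the pattern is implicitly anchored at the beginning.
Here the pattern fails at index 0, so the call returns None.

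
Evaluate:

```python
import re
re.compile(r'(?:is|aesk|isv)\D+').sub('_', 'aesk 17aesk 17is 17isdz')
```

Matches: at [0:5] → 'aesk '; at [7:12] → 'aesk '; at [14:17] → 'is '; at [19:23] → 'isdz'.
Each match is replaced by '_'.

'_17_17_17_'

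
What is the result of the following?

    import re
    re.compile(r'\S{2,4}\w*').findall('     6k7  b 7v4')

['6k7', '7v4']

This matches 2 to 4 of a non-whitespace character; then zero or more of a word character.
No capturing groups, so `findall` returns the 2 full match strings.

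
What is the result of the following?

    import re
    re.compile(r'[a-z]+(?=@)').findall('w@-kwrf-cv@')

['w', 'cv']

Because the assertion is zero-width, the text it checks is not consumed and won't appear in the result.
With no groups in the pattern, `findall` gives back each whole match — 2 here.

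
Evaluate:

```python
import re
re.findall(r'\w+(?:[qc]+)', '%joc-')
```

No capturing groups, so `findall` returns the 1 full match string.

['joc']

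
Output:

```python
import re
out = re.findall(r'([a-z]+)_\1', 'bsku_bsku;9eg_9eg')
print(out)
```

['bsku']

The backreference `\1` re-matches whatever the first group consumed, character for character.
One capturing group, so `findall` returns just the captured substring from the one match — 1 in all.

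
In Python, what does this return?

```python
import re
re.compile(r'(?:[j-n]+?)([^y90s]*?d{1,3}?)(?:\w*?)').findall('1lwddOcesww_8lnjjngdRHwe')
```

['wd', 'njjngd']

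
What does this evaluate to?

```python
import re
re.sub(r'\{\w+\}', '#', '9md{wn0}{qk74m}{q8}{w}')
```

'9md####'

Matches: at [3:8] → '{wn0}'; at [8:15] → '{qk74m}'; at [15:19] → '{q8}'; at [19:22] → '{w}'.
`sub` substitutes '#' at each match site.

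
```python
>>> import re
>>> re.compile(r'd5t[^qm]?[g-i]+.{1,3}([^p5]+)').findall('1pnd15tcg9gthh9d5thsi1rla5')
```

['rla']

This matches the literal 'd5t', then optionally any character except [qm], then one or more of a character in [g-i]; then 1 to 3 of any character; then one or more of any character except [p5] (captured).
Walking the string: at [15:25] match 'd5thsi1rla', group 1 = 'rla'.
Because there's exactly one group, `findall` drops the full match and keeps group 1 from the one hit.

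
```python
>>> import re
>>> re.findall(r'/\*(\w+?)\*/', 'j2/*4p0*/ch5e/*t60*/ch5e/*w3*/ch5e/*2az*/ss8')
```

['4p0', 't60', 'w3', '2az']

With a single group, `findall` returns only what that group captured — 4 items.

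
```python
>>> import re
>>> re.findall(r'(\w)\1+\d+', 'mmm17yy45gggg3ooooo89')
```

After group 1 captures some text, `\1` only succeeds where that same text appears again.
Matches: at [0:5] match 'mmm17', group 1 = 'm'; at [5:9] match 'yy45', group 1 = 'y'; at [9:14] match 'gggg3', group 1 = 'g'; at [14:21] match 'ooooo89', group 1 = 'o'.
Because there's exactly one group, `findall` drops the full match and keeps group 1 from each hit.

['m', 'y', 'g', 'o']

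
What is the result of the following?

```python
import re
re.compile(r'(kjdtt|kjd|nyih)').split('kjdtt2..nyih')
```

['', 'kjdtt', '2..', 'nyih', '']

Alternation tries branches left to right and keeps the first one that lets the overall match succeed at that position.
Because the pattern has a capturing group, `split` also inserts each captured text between the pieces.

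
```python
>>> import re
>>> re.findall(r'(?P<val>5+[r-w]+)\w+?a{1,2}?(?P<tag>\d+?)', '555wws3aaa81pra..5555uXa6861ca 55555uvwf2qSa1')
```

The pattern matches one or more of the literal '5', then one or more of a character in [r-w] (captured as 'val'); then one or more of a word character (lazy), then 1 to 2 of the literal 'a' (lazy); then one or more of a digit (lazy) (captured as 'tag').
Because the quantifier is non-greedy, it stops expanding at the earliest point where the rest of the pattern can succeed.
Matches: at [0:11] match '555wws3aaa8', groups = ('555wws', '8'); at [17:25] match '5555uXa6', groups = ('5555u', '6'); at [31:45] match '55555uvwf2qSa1', groups = ('55555uvw', '1').
`findall` packs the 2 group values into a tuple for every match.

[('555wws', '8'), ('5555u', '6'), ('55555uvw', '1')]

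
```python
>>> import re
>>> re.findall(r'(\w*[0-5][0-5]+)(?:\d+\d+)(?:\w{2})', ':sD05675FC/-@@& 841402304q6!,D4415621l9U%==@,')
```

['sD05', '8414023', 'D4415']

This matches zero or more of a word character, then a character in [0-5], then one or more of a character in [0-5] (captured); then one or more of a digit, then one or more of a digit (non-capturing group); then exactly 2 of a word character (non-capturing group).
Matches: at [1:10] match 'sD05675FC', group 1 = 'sD05'; at [16:27] match '841402304q6', group 1 = '8414023'; at [29:39] match 'D4415621l9', group 1 = 'D4415'.
Because there's exactly one group, `findall` drops the full match and keeps group 1 from each hit.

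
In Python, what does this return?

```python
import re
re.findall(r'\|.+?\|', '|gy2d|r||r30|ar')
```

A `+?`/`*?`/`{m,n}?` starts at its minimum and grows only as far as needed for what follows to match.
Scanning left to right: at [0:6] → '|gy2d|'; at [7:13] → '||r30|'.
With no groups in the pattern, `findall` gives back each whole match — 2 here.

['|gy2d|', '||r30|']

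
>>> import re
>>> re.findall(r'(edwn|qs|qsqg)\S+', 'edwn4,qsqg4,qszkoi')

['edwn']

Scanning left to right: at [0:18] match 'edwn4,qsqg4,qszkoi', group 1 = 'edwn'.
`findall` collects group 1 from the one match (1 total).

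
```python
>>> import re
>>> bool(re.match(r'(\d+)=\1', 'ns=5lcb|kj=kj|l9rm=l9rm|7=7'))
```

False

`\1` is not a pattern — it's the concrete string captured by group 1, re-applied verbatim.
`re.match` only tries the pattern at the start of the string.
Here the pattern fails at index 0, so the call returns None, and `bool(None)` is False.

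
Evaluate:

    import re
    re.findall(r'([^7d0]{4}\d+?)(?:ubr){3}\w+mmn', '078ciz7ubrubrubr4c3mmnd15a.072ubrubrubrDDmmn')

One capturing group, so `findall` returns just the captured substring from each match — 2 in all.

['8ciz7', '15a.072']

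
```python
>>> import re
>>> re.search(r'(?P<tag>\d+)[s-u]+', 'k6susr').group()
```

The match spans [1:5] → '6sus'.

'6sus'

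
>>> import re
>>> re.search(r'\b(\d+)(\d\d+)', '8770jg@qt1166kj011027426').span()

This matches a word boundary (`\b`, zero-width); then one or more of a digit (captured); then a digit, then one or more of a digit (captured).
The match spans [0:4] → '8770'.

(0, 4)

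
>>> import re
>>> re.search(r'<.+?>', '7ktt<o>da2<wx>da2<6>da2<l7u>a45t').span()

(4, 7)

With the lazy modifier that quantifier settles for the fewest repetitions that let the rest of the pattern succeed (the atoms after it are unaffected and can still be greedy).
Unlike `match`, `search` isn't anchored — it looks for the pattern anywhere in the string.
The match spans [4:7] → '<o>'.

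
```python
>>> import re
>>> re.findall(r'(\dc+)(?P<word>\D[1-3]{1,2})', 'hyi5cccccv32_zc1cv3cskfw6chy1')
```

[('5ccccc', 'v32'), ('1c', 'v3')]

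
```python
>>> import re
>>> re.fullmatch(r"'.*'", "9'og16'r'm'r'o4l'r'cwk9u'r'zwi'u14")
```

`re.fullmatch` is like wrapping the pattern in `^…$` (in single-line mode).
Here there's no way to consume every character, so the call returns None.

None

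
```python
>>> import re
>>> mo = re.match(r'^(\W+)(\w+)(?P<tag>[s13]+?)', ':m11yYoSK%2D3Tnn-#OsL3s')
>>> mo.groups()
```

(':', 'm1', '1')

Pattern: anchored at the start of the string; then one or more of a non-word character (captured); then one or more of a word character (captured); then one or more of one of [s13] (lazy) (captured as 'tag').
`re.match` only tries the pattern at the start of the string.
The match spans [0:4] → ':m11'.
Captured: group 1 = ':', group 2 = 'm1', group 3 = '1'.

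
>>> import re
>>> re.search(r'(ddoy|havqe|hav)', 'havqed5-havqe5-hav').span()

(0, 5)

`|` is ordered: at each position the engine commits to the first alternative that works.
The match spans [0:5] → 'havqe'.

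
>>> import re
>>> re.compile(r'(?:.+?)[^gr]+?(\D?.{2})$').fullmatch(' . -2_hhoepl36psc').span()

(0, 17)

The pattern matches one or more of any character (lazy) (non-capturing group); then one or more of any character except [gr] (lazy); then optionally a non-digit, then exactly 2 of any character (captured); then anchored at the end.
`fullmatch` succeeds only if the pattern covers the string from start to end.
The match spans [0:17] → ' . -2_hhoepl36psc'.
Captured: group 1 = 'psc'.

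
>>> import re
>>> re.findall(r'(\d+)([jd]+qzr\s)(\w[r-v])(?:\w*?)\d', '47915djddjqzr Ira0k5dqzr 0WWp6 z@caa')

Pattern: one or more of a digit (captured); then one or more of one of [jd], then the literal 'qzr', then whitespace (captured); then a word character, then a character in [r-v] (captured); then zero or more of a word character (lazy) (non-capturing group); then a digit.
3 groups means the one result is a tuple of 3 captured strings — 1 here.

[('47915', 'djddjqzr ', 'Ir')]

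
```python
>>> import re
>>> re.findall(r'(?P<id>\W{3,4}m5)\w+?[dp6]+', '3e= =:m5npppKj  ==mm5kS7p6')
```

The pattern matches 3 to 4 of a non-word character, then the literal 'm5' (captured as 'id'); then one or more of a word character (lazy); then one or more of one of [dp6].
Scanning left to right: at [2:12] match '= =:m5nppp', group 1 = '= =:m5'.
`findall` collects group 1 from the one match (1 total).

['= =:m5']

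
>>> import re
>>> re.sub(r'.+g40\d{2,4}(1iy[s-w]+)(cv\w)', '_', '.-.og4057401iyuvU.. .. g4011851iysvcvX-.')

`sub` substitutes '_' at each match site.

'_-.'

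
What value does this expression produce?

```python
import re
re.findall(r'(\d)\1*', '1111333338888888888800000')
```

`\1` has to match the exact text group 1 already captured.
Matches: at [0:4] match '1111', group 1 = '1'; at [4:9] match '33333', group 1 = '3'; at [9:20] match '88888888888', group 1 = '8'; at [20:25] match '00000', group 1 = '0'.
Because there's exactly one group, `findall` drops the full match and keeps group 1 from each hit.

['1', '3', '8', '0']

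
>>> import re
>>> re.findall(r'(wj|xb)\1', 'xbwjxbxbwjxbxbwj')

The backreference `\1` re-matches whatever the first group consumed, character for character.
Walking the string: at [4:8] match 'xbxb', group 1 = 'xb'; at [10:14] match 'xbxb', group 1 = 'xb'.
With a single group, `findall` returns only what that group captured — 2 items.

['xb', 'xb']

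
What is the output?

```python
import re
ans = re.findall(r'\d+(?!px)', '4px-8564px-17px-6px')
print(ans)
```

The negative lookahead/lookbehind blocks any match where the forbidden context is present.
Walking the string: at [4:7] → '856'; at [11:12] → '1'.
`findall` yields the raw match text (2 of them) because the pattern has no groups.

['856', '1']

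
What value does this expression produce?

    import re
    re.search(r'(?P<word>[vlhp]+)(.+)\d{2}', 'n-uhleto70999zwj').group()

'hleto70999'

The pattern matches one or more of one of [vlhp] (captured as 'word'); then one or more of any character (captured); then exactly 2 of a digit.
Unlike `match`, `search` isn't anchored — it looks for the pattern anywhere in the string.
The match spans [3:13] → 'hleto70999'.
Captured: group 1 = 'hl', group 2 = 'eto709'.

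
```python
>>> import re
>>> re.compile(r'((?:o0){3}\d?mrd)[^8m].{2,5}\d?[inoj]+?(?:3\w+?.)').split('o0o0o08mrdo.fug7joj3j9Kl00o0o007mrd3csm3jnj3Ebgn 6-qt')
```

Pattern: the literal 'o0' repeated 3 times, then optionally a digit, then the literal 'mrd' (captured); then any character except [8m], then 2 to 5 of any character; then optionally a digit, then one or more of one of [inoj] (lazy); then a literal '3', then one or more of a word character (lazy), then any character (non-capturing group).
`re.split` interleaves the captured-group text with the surrounding fragments.

['', 'o0o0o08mrd', 'Kl00o0o007mrd3csm3jnj3Ebgn 6-qt']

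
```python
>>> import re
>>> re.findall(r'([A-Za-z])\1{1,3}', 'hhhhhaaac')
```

The backreference `\1` re-matches whatever the first group consumed, character for character.
Scanning left to right: at [0:4] match 'hhhh', group 1 = 'h'; at [5:8] match 'aaa', group 1 = 'a'.
With a single group, `findall` returns only what that group captured — 2 items.

['h', 'a']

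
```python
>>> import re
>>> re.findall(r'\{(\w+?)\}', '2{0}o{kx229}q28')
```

['0', 'kx229']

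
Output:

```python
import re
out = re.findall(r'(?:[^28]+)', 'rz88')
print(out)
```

['rz']

Pattern: one or more of any character except [28] (non-capturing group).
Walking the string: at [0:2] → 'rz'.
Since nothing is captured, `findall` lists the 1 matched substring directly.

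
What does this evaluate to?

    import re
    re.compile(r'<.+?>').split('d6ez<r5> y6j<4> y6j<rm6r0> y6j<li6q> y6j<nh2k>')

Each match becomes a cut point; 6 segments remain.

['d6ez', ' y6j', ' y6j', ' y6j', ' y6j', '']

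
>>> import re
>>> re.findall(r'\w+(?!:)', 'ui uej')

['ui', 'uej']

Because the assertion is negative and zero-width, positions next to the forbidden text are skipped.
Since nothing is captured, `findall` lists the 2 matched substrings directly.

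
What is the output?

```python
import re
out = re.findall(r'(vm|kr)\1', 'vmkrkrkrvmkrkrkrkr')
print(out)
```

['kr', 'kr', 'kr']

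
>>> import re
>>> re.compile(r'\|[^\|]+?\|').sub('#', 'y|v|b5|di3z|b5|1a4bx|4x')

'y#b5#b5#4x'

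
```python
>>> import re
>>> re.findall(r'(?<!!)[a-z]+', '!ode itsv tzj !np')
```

A negative assertion filters positions out without eating any characters.
With no groups in the pattern, `findall` gives back each whole match — 4 here.

['de', 'itsv', 'tzj', 'p']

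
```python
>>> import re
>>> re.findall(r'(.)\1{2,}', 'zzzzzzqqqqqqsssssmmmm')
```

After group 1 captures some text, `\1` only succeeds where that same text appears again.
Matches: at [0:6] match 'zzzzzz', group 1 = 'z'; at [6:12] match 'qqqqqq', group 1 = 'q'; at [12:17] match 'sssss', group 1 = 's'; at [17:21] match 'mmmm', group 1 = 'm'.
`findall` collects group 1 from each match (4 total).

['z', 'q', 's', 'm']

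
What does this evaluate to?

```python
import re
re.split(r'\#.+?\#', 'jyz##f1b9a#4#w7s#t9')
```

Because the quantifier is non-greedy, it stops expanding at the earliest point where the rest of the pattern can succeed.
Matches to split on: at [3:11] → '##f1b9a#'; at [12:17] → '#w7s#'.
The string is cut at each match, leaving 3 pieces.

['jyz', '4', 't9']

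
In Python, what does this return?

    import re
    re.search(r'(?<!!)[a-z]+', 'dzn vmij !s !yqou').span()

A negative assertion filters positions out without eating any characters.
The match spans [0:3] → 'dzn'.

(0, 3)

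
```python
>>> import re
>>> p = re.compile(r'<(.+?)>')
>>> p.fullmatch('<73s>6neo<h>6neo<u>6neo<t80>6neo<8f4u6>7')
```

None

`fullmatch` succeeds only if the pattern covers the string from start to end.
Here the string isn't matched end-to-end, so the call returns None.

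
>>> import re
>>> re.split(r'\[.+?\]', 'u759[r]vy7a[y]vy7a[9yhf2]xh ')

Matches to split on: at [4:7] → '[r]'; at [11:14] → '[y]'; at [18:25] → '[9yhf2]'.
Each match becomes a cut point; 4 segments remain.

['u759', 'vy7a', 'vy7a', 'xh ']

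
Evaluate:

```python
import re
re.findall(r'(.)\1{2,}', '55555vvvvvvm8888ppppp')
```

`\1` is not a pattern — it's the concrete string captured by group 1, re-applied verbatim.
One capturing group, so `findall` returns just the captured substring from each match — 4 in all.

['5', 'v', '8', 'p']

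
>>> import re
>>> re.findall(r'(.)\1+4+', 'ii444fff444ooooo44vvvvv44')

After group 1 captures some text, `\1` only succeeds where that same text appears again.
`findall` collects group 1 from each match (4 total).

['i', 'f', 'o', 'v']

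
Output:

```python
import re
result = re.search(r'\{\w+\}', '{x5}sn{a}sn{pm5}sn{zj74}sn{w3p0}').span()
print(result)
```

`re.search` scans for the first position where the pattern succeeds.
The match spans [0:4] → '{x5}'.

(0, 4)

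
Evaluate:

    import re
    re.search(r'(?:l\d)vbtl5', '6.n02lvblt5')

None

This matches a literal 'l', then a digit (non-capturing group); then the literal 'vb', then the literal 'tl5'.
`search` walks the string left to right and returns the first match it finds.
Here no position works, so the call returns None.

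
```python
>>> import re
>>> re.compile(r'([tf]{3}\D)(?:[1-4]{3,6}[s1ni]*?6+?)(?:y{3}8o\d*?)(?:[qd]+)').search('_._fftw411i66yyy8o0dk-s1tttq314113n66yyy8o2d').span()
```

Pattern: exactly 3 of one of [tf], then a non-digit (captured); then 3 to 6 of a character in [1-4], then zero or more of one of [s1ni] (lazy), then one or more of a literal '6' (lazy) (non-capturing group); then exactly 3 of a literal 'y', then the literal '8o', then zero or more of a digit (lazy) (non-capturing group); then one or more of one of [qd] (non-capturing group).
The match spans [3:20] → 'fftw411i66yyy8o0d'.

(3, 20)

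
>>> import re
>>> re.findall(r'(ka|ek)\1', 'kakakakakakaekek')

A backreference is literal: `\1` must see the identical characters the first group matched.
Matches: at [0:4] match 'kaka', group 1 = 'ka'; at [4:8] match 'kaka', group 1 = 'ka'; at [8:12] match 'kaka', group 1 = 'ka'; at [12:16] match 'ekek', group 1 = 'ek'.
Because there's exactly one group, `findall` drops the full match and keeps group 1 from each hit.

['ka', 'ka', 'ka', 'ek']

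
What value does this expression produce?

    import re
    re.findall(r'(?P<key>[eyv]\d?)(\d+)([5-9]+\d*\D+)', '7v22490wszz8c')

With 3 capturing groups, `findall` returns a 3-tuple per match.

[('v2', '24', '90wszz')]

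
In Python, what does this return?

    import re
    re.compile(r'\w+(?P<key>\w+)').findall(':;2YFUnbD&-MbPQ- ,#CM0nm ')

This matches one or more of a word character; then one or more of a word character (captured as 'key').
`findall` collects group 1 from each match (3 total).

['D', 'Q', 'm']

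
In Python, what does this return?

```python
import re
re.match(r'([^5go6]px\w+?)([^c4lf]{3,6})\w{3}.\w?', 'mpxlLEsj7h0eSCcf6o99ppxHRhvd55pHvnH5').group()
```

Pattern: any character except [5go6], then the literal 'px', then one or more of a word character (lazy) (captured); then 3 to 6 of any character except [c4lf] (captured); then exactly 3 of a word character, then any character, then optionally a word character.
A `+?`/`*?`/`{m,n}?` starts at its minimum and grows only as far as needed for what follows to match.
`re.match` only tries the pattern at the start of the string.
The match spans [0:15] → 'mpxlLEsj7h0eSCc'.
Captured: group 1 = 'mpxl', group 2 = 'LEsj7h'.

'mpxlLEsj7h0eSCc'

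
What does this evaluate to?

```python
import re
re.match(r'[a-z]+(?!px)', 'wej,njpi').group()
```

'wej'

Because the assertion is negative and zero-width, positions next to the forbidden text are skipped.
`re.match` won't scan ahead — the pattern has to work from the very first character.
The match spans [0:3] → 'wej'.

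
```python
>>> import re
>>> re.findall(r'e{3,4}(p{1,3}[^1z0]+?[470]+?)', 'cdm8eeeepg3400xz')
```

Lazy quantifiers expand one character at a time until the remainder of the pattern can match.
With a single group, `findall` returns only what that group captured — 1 item.

['pg34']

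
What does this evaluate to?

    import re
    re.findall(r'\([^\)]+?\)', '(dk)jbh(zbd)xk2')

['(dk)', '(zbd)']

Scanning left to right: at [0:4] → '(dk)'; at [7:12] → '(zbd)'.
No capturing groups, so `findall` returns the 2 full match strings.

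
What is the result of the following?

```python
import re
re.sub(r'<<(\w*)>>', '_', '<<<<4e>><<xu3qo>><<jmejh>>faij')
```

'<<___faij'

Matches: at [2:8] → '<<4e>>'; at [8:17] → '<<xu3qo>>'; at [17:26] → '<<jmejh>>'.
Each match is replaced by '_'.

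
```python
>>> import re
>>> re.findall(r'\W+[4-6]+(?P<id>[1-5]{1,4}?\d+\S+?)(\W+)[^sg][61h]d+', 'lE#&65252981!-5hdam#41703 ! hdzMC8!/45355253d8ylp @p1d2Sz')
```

[('252981!', '-'), ('1703', ' !'), ('355253d8ylp', ' @')]

The pattern matches one or more of a non-word character, then one or more of a character in [4-6]; then 1 to 4 of a character in [1-5] (lazy), then one or more of a digit, then one or more of a non-whitespace character (lazy) (captured as 'id'); then one or more of a non-word character (captured); then any character except [sg], then one of [61h], then one or more of a literal 'd'.
Scanning left to right: at [2:17] match '#&65252981!-5hd', groups = ('252981!', '-'); at [19:30] match '#41703 ! hd', groups = ('1703', ' !'); at [34:54] match '!/45355253d8ylp @p1d', groups = ('355253d8ylp', ' @').
With 2 capturing groups, `findall` returns a 2-tuple per match.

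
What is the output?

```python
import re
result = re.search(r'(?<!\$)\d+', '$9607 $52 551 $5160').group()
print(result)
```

607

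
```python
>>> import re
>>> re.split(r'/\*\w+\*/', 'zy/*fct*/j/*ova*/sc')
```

Matches to split on: at [2:9] → '/*fct*/'; at [10:17] → '/*ova*/'.
`split` removes every match and returns the 3 fragments in between.

['zy', 'j', 'sc']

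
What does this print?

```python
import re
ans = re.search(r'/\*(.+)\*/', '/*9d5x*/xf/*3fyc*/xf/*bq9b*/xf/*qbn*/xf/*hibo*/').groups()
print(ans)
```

('9d5x*/xf/*3fyc*/xf/*bq9b*/xf/*qbn*/xf/*hibo',)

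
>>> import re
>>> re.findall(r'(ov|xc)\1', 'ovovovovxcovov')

['ov', 'ov', 'ov']

A backreference is literal: `\1` must see the identical characters the first group matched.
Matches: at [0:4] match 'ovov', group 1 = 'ov'; at [4:8] match 'ovov', group 1 = 'ov'; at [10:14] match 'ovov', group 1 = 'ov'.
Because there's exactly one group, `findall` drops the full match and keeps group 1 from each hit.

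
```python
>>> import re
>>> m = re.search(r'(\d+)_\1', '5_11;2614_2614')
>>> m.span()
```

A backreference is literal: `\1` must see the identical characters the first group matched.
The match spans [5:14] → '2614_2614'.

(5, 14)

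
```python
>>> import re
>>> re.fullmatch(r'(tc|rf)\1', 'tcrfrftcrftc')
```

After group 1 captures some text, `\1` only succeeds where that same text appears again.
`re.fullmatch` requires the pattern to consume the entire string.
Here there's no way to consume every character, so the call returns None.

None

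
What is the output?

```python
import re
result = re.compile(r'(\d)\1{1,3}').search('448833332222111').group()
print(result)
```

After group 1 captures some text, `\1` only succeeds where that same text appears again.
`search` walks the string left to right and returns the first match it finds.
The match spans [0:2] → '44'.
Captured: group 1 = '4'.

44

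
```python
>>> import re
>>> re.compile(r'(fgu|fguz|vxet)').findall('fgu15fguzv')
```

`|` is ordered: at each position the engine commits to the first alternative that works.
Matches: at [0:3] match 'fgu', group 1 = 'fgu'; at [5:8] match 'fgu', group 1 = 'fgu'.
With a single group, `findall` returns only what that group captured — 2 items.

['fgu', 'fgu']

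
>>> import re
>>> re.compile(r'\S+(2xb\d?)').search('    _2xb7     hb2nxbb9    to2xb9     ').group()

'_2xb7'

The match spans [4:9] → '_2xb7'.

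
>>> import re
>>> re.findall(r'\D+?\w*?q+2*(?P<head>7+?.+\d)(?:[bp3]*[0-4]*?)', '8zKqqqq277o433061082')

['77o433061082']

Pattern: one or more of a non-digit (lazy), then zero or more of a word character (lazy); then one or more of a literal 'q', then zero or more of the literal '2'; then one or more of a literal '7' (lazy), then one or more of any character, then a digit (captured as 'head'); then zero or more of one of [bp3], then zero or more of a character in [0-4] (lazy) (non-capturing group).
Scanning left to right: at [1:20] match 'zKqqqq277o433061082', group 1 = '77o433061082'.
One capturing group, so `findall` returns just the captured substring from the one match — 1 in all.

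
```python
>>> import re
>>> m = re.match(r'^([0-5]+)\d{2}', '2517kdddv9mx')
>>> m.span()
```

`re.match` only tries the pattern at the start of the string.
The match spans [0:4] → '2517'.

(0, 4)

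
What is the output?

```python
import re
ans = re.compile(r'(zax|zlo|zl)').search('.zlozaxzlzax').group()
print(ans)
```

zlo

Branches in `(...|...)` are attempted left-to-right; the first branch that allows the whole pattern to succeed is taken.
`re.search` tries every starting position until one works.
The match spans [1:4] → 'zlo'.
Captured: group 1 = 'zlo'.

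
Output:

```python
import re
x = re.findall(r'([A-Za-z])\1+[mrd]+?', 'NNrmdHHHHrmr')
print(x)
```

['N', 'H']

`\1` has to match the exact text group 1 already captured.
Scanning left to right: at [0:3] match 'NNr', group 1 = 'N'; at [5:10] match 'HHHHr', group 1 = 'H'.
With a single group, `findall` returns only what that group captured — 2 items.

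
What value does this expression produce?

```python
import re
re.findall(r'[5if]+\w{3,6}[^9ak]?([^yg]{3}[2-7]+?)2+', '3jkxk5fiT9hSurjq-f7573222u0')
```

Pattern: one or more of one of [5if], then 3 to 6 of a word character, then optionally any character except [9ak]; then exactly 3 of any character except [yg], then one or more of a character in [2-7] (lazy) (captured); then one or more of a literal '2'.
`findall` collects group 1 from the one match (1 total).

['q-f7573']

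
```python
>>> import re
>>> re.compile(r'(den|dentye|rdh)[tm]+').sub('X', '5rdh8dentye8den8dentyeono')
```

Each match is replaced by 'X'.

'5rdh8Xye8den8Xyeono'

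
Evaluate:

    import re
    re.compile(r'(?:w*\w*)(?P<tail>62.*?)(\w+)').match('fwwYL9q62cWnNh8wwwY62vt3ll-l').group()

This matches zero or more of the literal 'w', then zero or more of a word character (non-capturing group); then the literal '62', then zero or more of any character (lazy) (captured as 'tail'); then one or more of a word character (captured).
A non-greedy quantifier consumes as few characters as it can — just enough that the remainder of the pattern still matches from where it stops; whatever follows it matches normally.
With `match`, the pattern is implicitly anchored at the beginning.
The match spans [0:26] → 'fwwYL9q62cWnNh8wwwY62vt3ll'.
Captured: group 1 = '62', group 2 = 'vt3ll'.

'fwwYL9q62cWnNh8wwwY62vt3ll'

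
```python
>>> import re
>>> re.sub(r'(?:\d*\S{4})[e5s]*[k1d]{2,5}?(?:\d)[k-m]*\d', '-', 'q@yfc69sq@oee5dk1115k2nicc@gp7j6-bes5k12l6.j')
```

'q@yfc-15k2nicc@gp-.j'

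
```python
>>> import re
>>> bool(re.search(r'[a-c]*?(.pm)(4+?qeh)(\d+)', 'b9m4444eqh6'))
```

This matches zero or more of a character in [a-c] (lazy); then any character, then the literal 'pm' (captured); then one or more of the literal '4' (lazy), then the literal 'qeh' (captured); then one or more of a digit (captured).
Unlike `match`, `search` isn't anchored — it looks for the pattern anywhere in the string.
Here the pattern never matches, so the call returns None, and `bool(None)` is False.

False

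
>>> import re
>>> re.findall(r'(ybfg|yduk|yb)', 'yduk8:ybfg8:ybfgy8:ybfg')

`|` is ordered: at each position the engine commits to the first alternative that works.
Because there's exactly one group, `findall` drops the full match and keeps group 1 from each hit.

['yduk', 'ybfg', 'ybfg', 'ybfg']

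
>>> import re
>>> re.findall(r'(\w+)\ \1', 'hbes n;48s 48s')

`\1` has to match the exact text group 1 already captured.
Scanning left to right: at [7:14] match '48s 48s', group 1 = '48s'.
One capturing group, so `findall` returns just the captured substring from the one match — 1 in all.

['48s']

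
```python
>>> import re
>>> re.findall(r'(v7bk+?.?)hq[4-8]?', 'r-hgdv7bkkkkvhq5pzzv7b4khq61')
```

['v7bkkkkv']

Pattern: the literal 'v7b', then one or more of a literal 'k' (lazy), then optionally any character (captured); then the literal 'hq', then optionally a character in [4-8].
Scanning left to right: at [5:16] match 'v7bkkkkvhq5', group 1 = 'v7bkkkkv'.
Because there's exactly one group, `findall` drops the full match and keeps group 1 from the one hit.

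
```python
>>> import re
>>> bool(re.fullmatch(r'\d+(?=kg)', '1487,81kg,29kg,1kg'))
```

The lookaround is zero-width — it requires the adjacent text to match without consuming it, so the asserted text isn't part of the match.
`re.fullmatch` requires the pattern to consume the entire string.
Here the pattern can't cover the whole string, so the call returns None, and `bool(None)` is False.

False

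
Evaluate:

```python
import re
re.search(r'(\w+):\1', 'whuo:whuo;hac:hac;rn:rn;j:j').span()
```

(0, 9)

A backreference is literal: `\1` must see the identical characters the first group matched.
`re.search` tries every starting position until one works.
The match spans [0:9] → 'whuo:whuo'.
Captured: group 1 = 'whuo'.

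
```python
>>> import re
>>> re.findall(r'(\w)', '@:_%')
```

['_']

The pattern matches a word character (captured).
Scanning left to right: at [2:3] match '_', group 1 = '_'.
`findall` collects group 1 from the one match (1 total).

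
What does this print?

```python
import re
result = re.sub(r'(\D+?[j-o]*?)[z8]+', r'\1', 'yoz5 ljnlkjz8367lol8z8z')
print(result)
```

A `+?`/`*?`/`{m,n}?` starts at its minimum and grows only as far as needed for what follows to match.
Each match is replaced using the text its own group 1 captured.

yo5 ljnlkj367lol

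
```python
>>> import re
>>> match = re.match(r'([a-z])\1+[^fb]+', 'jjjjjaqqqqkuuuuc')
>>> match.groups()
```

('j',)

After group 1 captures some text, `\1` only succeeds where that same text appears again.
`match` is anchored at position 0; if the pattern doesn't fit there, it returns None.
The match spans [0:16] → 'jjjjjaqqqqkuuuuc'.
Captured: group 1 = 'j'.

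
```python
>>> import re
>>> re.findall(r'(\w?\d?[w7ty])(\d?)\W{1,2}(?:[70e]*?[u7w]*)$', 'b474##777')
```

The pattern matches optionally a word character, then optionally a digit, then one of [w7ty] (captured); then optionally a digit (captured); then 1 to 2 of a non-word character; then zero or more of one of [70e] (lazy), then zero or more of one of [u7w] (non-capturing group); then anchored at the end.
Scanning left to right: at [0:9] match 'b474##777', groups = ('b47', '4').
With 2 capturing groups, `findall` returns a 2-tuple per match.

[('b47', '4')]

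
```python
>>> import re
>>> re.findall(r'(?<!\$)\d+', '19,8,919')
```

The negative lookaround is zero-width — it rules out positions where the adjacent text would match, without consuming anything.
No capturing groups, so `findall` returns the 3 full match strings.

['19', '8', '919']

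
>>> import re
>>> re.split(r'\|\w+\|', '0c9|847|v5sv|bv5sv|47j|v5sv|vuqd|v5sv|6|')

['0c9', 'v5sv', '47j', 'vuqd', '6|']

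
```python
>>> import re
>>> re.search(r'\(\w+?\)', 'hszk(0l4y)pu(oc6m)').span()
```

(4, 10)

The match spans [4:10] → '(0l4y)'.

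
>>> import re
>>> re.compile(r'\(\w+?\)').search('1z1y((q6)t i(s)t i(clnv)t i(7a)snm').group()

The match spans [5:9] → '(q6)'.

'(q6)'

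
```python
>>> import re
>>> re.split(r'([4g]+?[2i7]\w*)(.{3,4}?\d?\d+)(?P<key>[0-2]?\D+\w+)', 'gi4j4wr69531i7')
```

['', 'gi4j4wr6', '9531', 'i7', '']

The pattern matches one or more of one of [4g] (lazy), then one of [2i7], then zero or more of a word character (captured); then 3 to 4 of any character (lazy), then optionally a digit, then one or more of a digit (captured); then optionally a character in [0-2], then one or more of a non-digit, then one or more of a word character (captured as 'key').
Matches to split on: at [0:14] → 'gi4j4wr69531i7'.
The group in the pattern means `split` returns the separators' captures alongside the pieces.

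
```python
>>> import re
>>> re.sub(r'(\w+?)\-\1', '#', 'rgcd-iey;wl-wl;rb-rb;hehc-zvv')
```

After group 1 captures some text, `\1` only succeeds where that same text appears again.
Each match is replaced by '#'.

'rgcd-iey;#;#;hehc-zvv'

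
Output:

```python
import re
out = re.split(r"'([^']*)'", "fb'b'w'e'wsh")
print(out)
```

['fb', 'b', 'w', 'e', 'wsh']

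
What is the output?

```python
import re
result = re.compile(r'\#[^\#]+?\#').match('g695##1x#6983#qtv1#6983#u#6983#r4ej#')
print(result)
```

`re.match` only tries the pattern at the start of the string.
Here the string doesn't start with a match, so the call returns None.

None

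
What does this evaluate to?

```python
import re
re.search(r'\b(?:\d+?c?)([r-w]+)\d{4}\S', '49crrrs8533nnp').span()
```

The pattern matches a word boundary (`\b`, zero-width); then one or more of a digit (lazy), then optionally a literal 'c' (non-capturing group); then one or more of a character in [r-w] (captured); then exactly 4 of a digit, then a non-whitespace character.
Unlike `match`, `search` isn't anchored — it looks for the pattern anywhere in the string.
The match spans [0:12] → '49crrrs8533n'.
Captured: group 1 = 'rrrs'.

(0, 12)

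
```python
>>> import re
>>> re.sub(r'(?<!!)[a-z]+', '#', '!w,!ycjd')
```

'!w,!y#'

Because the assertion is negative and zero-width, positions next to the forbidden text are skipped.
Matches: at [5:8] → 'cjd'.
`sub` substitutes '#' at each match site.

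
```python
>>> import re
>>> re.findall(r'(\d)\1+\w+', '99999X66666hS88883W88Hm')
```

After group 1 captures some text, `\1` only succeeds where that same text appears again.
With a single group, `findall` returns only what that group captured — 1 item.

['9']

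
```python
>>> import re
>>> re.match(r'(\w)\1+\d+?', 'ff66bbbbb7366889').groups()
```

After group 1 captures some text, `\1` only succeeds where that same text appears again.
`match` is anchored at position 0; if the pattern doesn't fit there, it returns None.
The match spans [0:3] → 'ff6'.
Captured: group 1 = 'f'.

('f',)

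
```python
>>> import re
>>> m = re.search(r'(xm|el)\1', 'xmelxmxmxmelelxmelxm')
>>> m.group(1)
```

'xm'

The match spans [4:8] → 'xmxm'.
Captured: group 1 = 'xm'.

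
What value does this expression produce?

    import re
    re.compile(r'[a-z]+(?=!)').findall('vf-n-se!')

The positive lookaround only admits positions where the adjacent text matches; those characters stay outside the span.
No capturing groups, so `findall` returns the 1 full match string.

['se']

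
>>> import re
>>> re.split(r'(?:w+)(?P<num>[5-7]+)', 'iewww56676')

This matches one or more of a literal 'w' (non-capturing group); then one or more of a character in [5-7] (captured as 'num').
Because the pattern has a capturing group, `split` also inserts each captured text between the pieces.

['ie', '56676', '']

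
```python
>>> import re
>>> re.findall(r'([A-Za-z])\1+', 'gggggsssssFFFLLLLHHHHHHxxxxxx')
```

['g', 's', 'F', 'L', 'H', 'x']

After group 1 captures some text, `\1` only succeeds where that same text appears again.
Scanning left to right: at [0:5] match 'ggggg', group 1 = 'g'; at [5:10] match 'sssss', group 1 = 's'; at [10:13] match 'FFF', group 1 = 'F'; at [13:17] match 'LLLL', group 1 = 'L'; at [17:23] match 'HHHHHH', group 1 = 'H'; ….
Because there's exactly one group, `findall` drops the full match and keeps group 1 from each hit.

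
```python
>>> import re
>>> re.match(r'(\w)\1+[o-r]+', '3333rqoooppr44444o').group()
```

'3333rqoooppr'

A backreference is literal: `\1` must see the identical characters the first group matched.
With `match`, the pattern is implicitly anchored at the beginning.
The match spans [0:12] → '3333rqoooppr'.
Captured: group 1 = '3'.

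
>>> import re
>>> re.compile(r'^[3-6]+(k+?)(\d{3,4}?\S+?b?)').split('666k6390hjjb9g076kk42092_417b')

A `+?`/`*?`/`{m,n}?` starts at its minimum and grows only as far as needed for what follows to match.
Because the pattern has a capturing group, `split` also inserts each captured text between the pieces.

['', 'k', '6390', 'hjjb9g076kk42092_417b']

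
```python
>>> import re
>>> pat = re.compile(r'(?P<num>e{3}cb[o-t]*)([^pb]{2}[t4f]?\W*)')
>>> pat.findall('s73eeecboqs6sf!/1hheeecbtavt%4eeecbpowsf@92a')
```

[('eeecboqs', '6sf!/'), ('eeecbt', 'avt%'), ('eeecbpo', 'wsf@')]

This matches exactly 3 of a literal 'e', then the literal 'cb', then zero or more of a character in [o-t] (captured as 'num'); then exactly 2 of any character except [pb], then optionally one of [t4f], then zero or more of a non-word character (captured).
Matches: at [3:16] match 'eeecboqs6sf!/', groups = ('eeecboqs', '6sf!/'); at [19:29] match 'eeecbtavt%', groups = ('eeecbt', 'avt%'); at [30:41] match 'eeecbpowsf@', groups = ('eeecbpo', 'wsf@').
`findall` packs the 2 group values into a tuple for every match.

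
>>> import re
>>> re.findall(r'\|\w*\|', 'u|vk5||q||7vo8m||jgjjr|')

No capturing groups, so `findall` returns the 4 full match strings.

['|vk5|', '|q|', '|7vo8m|', '|jgjjr|']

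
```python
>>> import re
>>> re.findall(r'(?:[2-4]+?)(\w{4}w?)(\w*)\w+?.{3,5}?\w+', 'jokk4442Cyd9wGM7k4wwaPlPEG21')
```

[('442C', 'yd9wGM7k4wwaPl')]

Because the quantifier is non-greedy, it stops expanding at the earliest point where the rest of the pattern can succeed.
With 2 capturing groups, `findall` returns a 2-tuple per match.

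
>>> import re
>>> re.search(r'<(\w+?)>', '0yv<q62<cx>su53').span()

(7, 11)

The match spans [7:11] → '<cx>'.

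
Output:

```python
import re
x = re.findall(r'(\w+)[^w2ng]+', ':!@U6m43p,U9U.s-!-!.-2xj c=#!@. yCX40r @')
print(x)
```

['U6m43p', '2xj']

The pattern matches one or more of a word character (captured); then one or more of any character except [w2ng].
Walking the string: at [3:21] match 'U6m43p,U9U.s-!-!.-', group 1 = 'U6m43p'; at [21:40] match '2xj c=#!@. yCX40r @', group 1 = '2xj'.
One capturing group, so `findall` returns just the captured substring from each match — 2 in all.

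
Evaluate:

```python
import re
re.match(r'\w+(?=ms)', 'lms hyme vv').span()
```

(0, 1)

`re.match` won't scan ahead — the pattern has to work from the very first character.
The match spans [0:1] → 'l'.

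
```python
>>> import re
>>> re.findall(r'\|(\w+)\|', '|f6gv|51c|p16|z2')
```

['f6gv', 'p16']

Matches: at [0:6] match '|f6gv|', group 1 = 'f6gv'; at [9:14] match '|p16|', group 1 = 'p16'.
Because there's exactly one group, `findall` drops the full match and keeps group 1 from each hit.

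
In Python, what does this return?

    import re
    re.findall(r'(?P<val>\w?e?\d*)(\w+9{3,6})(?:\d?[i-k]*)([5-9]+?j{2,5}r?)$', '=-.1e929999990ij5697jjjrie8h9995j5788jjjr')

This matches optionally a word character, then optionally a literal 'e', then zero or more of a digit (captured as 'val'); then one or more of a word character, then 3 to 6 of the literal '9' (captured); then optionally a digit, then zero or more of a character in [i-k] (non-capturing group); then one or more of a character in [5-9] (lazy), then 2 to 5 of a literal 'j', then optionally the literal 'r' (captured); then anchored at the end.
Matches: at [3:41] match '1e929999990ij5697jjjrie8h9995j5788jjjr', groups = ('1e929999990', 'ij5697jjjrie8h999', '5788jjjr').
3 groups means the one result is a tuple of 3 captured strings — 1 here.

[('1e929999990', 'ij5697jjjrie8h999', '5788jjjr')]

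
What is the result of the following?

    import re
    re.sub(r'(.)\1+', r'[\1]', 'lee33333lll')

`\1` is not a pattern — it's the concrete string captured by group 1, re-applied verbatim.
Matches: at [1:3] → 'ee'; at [3:8] → '33333'; at [8:11] → 'lll'.
The replacement refers to a captured group, so each match is rewritten using its own captured text.

'l[e][3][l]'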